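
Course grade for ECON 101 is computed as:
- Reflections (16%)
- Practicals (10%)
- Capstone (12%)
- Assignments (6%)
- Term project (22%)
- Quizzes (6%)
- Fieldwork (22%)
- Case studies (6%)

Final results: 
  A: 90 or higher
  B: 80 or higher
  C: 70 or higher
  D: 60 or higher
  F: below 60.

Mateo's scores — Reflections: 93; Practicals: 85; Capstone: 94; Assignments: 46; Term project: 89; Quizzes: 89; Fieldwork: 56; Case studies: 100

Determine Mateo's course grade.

B

Weighted total:
  Reflections 93 × 0.16 = 14.88
  Practicals 85 × 0.1 = 8.5
  Capstone 94 × 0.12 = 11.28
  Assignments 46 × 0.06 = 2.76
  Term project 89 × 0.22 = 19.58
  Quizzes 89 × 0.06 = 5.34
  Fieldwork 56 × 0.22 = 12.32
  Case studies 100 × 0.06 = 6
Sum = 80.66
80.66 is ≥ 80 and < 90 → B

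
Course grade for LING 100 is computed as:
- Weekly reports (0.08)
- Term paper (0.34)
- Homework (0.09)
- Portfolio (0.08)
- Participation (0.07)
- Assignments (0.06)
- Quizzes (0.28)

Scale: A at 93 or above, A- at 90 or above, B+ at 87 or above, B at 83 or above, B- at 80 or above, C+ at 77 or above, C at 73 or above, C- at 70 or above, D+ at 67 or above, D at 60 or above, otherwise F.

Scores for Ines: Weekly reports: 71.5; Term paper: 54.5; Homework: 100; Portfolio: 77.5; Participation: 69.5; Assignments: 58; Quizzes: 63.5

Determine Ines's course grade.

Weighted total:
  Weekly reports 71.5 × 0.08 = 5.72
  Term paper 54.5 × 0.34 = 18.53
  Homework 100 × 0.09 = 9
  Portfolio 77.5 × 0.08 = 6.2
  Participation 69.5 × 0.07 = 4.865
  Assignments 58 × 0.06 = 3.48
  Quizzes 63.5 × 0.28 = 17.78
Sum = 65.575
65.575 is ≥ 60 and < 67 → D

D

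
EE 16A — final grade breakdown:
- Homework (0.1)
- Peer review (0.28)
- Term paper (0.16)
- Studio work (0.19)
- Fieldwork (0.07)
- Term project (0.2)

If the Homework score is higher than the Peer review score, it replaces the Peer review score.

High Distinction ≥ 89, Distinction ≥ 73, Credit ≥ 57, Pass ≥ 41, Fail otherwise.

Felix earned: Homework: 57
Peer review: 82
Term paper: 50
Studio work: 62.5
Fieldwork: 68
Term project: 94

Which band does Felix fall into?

Homework (57) ≤ Peer review (82), so Peer review stays at 82.
Weighted total:
  Homework 57 × 0.1 = 5.7
  Peer review 82 × 0.28 = 22.96
  Term paper 50 × 0.16 = 8
  Studio work 62.5 × 0.19 = 11.875
  Fieldwork 68 × 0.07 = 4.76
  Term project 94 × 0.2 = 18.8
Sum = 72.095
72.095 is ≥ 57 and < 73 → Credit

Credit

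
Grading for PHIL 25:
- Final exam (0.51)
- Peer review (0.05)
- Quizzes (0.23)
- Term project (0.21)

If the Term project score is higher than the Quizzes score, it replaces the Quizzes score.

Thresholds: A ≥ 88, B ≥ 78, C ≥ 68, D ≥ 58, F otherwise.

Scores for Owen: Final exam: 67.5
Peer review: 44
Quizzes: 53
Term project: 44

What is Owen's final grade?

D

Term project (44) ≤ Quizzes (53), so Quizzes stays at 53.
Weighted total:
  Final exam 67.5 × 0.51 = 34.425
  Peer review 44 × 0.05 = 2.2
  Quizzes 53 × 0.23 = 12.19
  Term project 44 × 0.21 = 9.24
Sum = 58.055
58.055 is ≥ 58 and < 68 → D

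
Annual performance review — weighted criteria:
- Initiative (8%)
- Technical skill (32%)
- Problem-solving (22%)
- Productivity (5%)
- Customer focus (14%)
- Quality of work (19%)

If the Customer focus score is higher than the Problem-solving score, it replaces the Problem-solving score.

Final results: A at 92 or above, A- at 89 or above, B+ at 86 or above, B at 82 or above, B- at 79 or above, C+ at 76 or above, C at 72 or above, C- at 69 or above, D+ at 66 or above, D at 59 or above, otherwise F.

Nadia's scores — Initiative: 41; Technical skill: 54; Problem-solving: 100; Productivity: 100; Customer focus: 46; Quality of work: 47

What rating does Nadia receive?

Customer focus (46) ≤ Problem-solving (100), so Problem-solving stays at 100.
Weighted total:
  Initiative 41 × 0.08 = 3.28
  Technical skill 54 × 0.32 = 17.28
  Problem-solving 100 × 0.22 = 22
  Productivity 100 × 0.05 = 5
  Customer focus 46 × 0.14 = 6.44
  Quality of work 47 × 0.19 = 8.93
Sum = 62.93
62.93 is ≥ 59 and < 66 → D

D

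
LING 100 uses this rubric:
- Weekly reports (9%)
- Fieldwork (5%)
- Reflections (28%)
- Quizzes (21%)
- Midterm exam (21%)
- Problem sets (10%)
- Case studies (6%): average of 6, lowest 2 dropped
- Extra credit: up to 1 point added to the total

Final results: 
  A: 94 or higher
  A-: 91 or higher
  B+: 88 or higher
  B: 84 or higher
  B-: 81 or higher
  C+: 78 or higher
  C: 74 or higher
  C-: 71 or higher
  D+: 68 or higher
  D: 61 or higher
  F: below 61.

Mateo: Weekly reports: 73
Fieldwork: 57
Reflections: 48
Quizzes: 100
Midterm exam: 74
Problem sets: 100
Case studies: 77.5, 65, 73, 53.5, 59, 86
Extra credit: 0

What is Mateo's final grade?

Case studies: drop 53.5, 59 → average of remaining 4 = 301.5/4 = 75.375
Weighted total:
  Weekly reports 73 × 0.09 = 6.57
  Fieldwork 57 × 0.05 = 2.85
  Reflections 48 × 0.28 = 13.44
  Quizzes 100 × 0.21 = 21
  Midterm exam 74 × 0.21 = 15.54
  Problem sets 100 × 0.1 = 10
  Case studies 75.375 × 0.06 = 4.5225
Sum = 73.9225
Extra credit: 73.9225 + 0 = 73.9225
73.9225 is ≥ 71 and < 74 → C-

C-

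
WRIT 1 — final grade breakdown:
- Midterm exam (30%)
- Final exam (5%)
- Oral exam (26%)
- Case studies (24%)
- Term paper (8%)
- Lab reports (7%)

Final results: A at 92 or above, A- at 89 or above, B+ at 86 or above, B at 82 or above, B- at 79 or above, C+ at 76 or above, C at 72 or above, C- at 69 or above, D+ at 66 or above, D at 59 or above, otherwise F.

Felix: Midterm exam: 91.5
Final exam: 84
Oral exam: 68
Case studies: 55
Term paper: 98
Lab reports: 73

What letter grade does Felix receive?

C

Weighted total:
  Midterm exam 91.5 × 0.3 = 27.45
  Final exam 84 × 0.05 = 4.2
  Oral exam 68 × 0.26 = 17.68
  Case studies 55 × 0.24 = 13.2
  Term paper 98 × 0.08 = 7.84
  Lab reports 73 × 0.07 = 5.11
Sum = 75.48
75.48 is ≥ 72 and < 76 → C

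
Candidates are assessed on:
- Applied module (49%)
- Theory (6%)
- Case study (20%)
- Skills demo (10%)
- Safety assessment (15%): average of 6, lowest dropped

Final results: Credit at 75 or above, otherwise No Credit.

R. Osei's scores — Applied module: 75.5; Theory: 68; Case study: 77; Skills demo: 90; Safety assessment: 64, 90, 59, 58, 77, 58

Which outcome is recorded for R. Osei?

Credit

Safety assessment: drop 58 → average of remaining 5 = 348/5 = 69.6
Weighted total:
  Applied module 75.5 × 0.49 = 36.995
  Theory 68 × 0.06 = 4.08
  Case study 77 × 0.2 = 15.4
  Skills demo 90 × 0.1 = 9
  Safety assessment 69.6 × 0.15 = 10.44
Sum = 75.915
75.915 ≥ 75 → Credit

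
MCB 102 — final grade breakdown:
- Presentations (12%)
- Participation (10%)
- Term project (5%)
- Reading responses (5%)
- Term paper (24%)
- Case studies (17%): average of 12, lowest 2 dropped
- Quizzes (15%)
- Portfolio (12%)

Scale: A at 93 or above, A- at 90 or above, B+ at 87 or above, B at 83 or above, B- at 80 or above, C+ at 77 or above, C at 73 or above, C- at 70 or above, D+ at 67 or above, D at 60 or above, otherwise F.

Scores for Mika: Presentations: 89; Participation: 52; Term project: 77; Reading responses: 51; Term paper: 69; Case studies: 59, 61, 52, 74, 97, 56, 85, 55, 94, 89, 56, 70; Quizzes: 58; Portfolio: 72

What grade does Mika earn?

D+

Case studies: drop 52, 55 → average of remaining 10 = 741/10 = 74.1
Weighted total:
  Presentations 89 × 0.12 = 10.68
  Participation 52 × 0.1 = 5.2
  Term project 77 × 0.05 = 3.85
  Reading responses 51 × 0.05 = 2.55
  Term paper 69 × 0.24 = 16.56
  Case studies 74.1 × 0.17 = 12.597
  Quizzes 58 × 0.15 = 8.7
  Portfolio 72 × 0.12 = 8.64
Sum = 68.777
68.777 is ≥ 67 and < 70 → D+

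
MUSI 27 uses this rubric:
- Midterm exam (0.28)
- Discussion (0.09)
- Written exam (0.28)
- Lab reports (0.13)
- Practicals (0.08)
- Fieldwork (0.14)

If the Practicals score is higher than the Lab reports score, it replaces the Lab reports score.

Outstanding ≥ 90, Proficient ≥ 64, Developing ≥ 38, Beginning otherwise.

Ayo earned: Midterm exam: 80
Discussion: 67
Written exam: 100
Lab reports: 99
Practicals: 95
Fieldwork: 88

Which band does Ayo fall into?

Practicals (95) ≤ Lab reports (99), so Lab reports stays at 99.
Weighted total:
  Midterm exam 80 × 0.28 = 22.4
  Discussion 67 × 0.09 = 6.03
  Written exam 100 × 0.28 = 28
  Lab reports 99 × 0.13 = 12.87
  Practicals 95 × 0.08 = 7.6
  Fieldwork 88 × 0.14 = 12.32
Sum = 89.22
89.22 is ≥ 64 and < 90 → Proficient

Proficient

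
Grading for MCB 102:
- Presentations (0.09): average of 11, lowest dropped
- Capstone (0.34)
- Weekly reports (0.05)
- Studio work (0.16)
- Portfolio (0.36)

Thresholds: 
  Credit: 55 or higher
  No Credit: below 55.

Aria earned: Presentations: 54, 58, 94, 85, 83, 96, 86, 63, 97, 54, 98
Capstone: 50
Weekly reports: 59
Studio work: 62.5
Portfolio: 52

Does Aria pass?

Credit

Presentations: drop 54 → average of remaining 10 = 814/10 = 81.4
Weighted total:
  Presentations 81.4 × 0.09 = 7.326
  Capstone 50 × 0.34 = 17
  Weekly reports 59 × 0.05 = 2.95
  Studio work 62.5 × 0.16 = 10
  Portfolio 52 × 0.36 = 18.72
Sum = 55.996
55.996 ≥ 55 → Credit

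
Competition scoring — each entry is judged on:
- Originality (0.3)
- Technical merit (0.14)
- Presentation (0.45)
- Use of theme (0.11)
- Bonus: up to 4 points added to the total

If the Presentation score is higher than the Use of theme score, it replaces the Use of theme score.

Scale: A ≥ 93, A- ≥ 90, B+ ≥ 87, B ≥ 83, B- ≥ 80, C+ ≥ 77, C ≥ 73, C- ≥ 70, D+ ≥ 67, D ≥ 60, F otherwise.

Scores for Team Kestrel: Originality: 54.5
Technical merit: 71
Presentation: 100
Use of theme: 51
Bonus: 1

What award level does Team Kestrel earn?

Presentation (100) > Use of theme (51), so Use of theme counts as 100.
Weighted total:
  Originality 54.5 × 0.3 = 16.35
  Technical merit 71 × 0.14 = 9.94
  Presentation 100 × 0.45 = 45
  Use of theme 100 × 0.11 = 11
Sum = 82.29
Bonus: 82.29 + 1 = 83.29
83.29 is ≥ 83 and < 87 → B

B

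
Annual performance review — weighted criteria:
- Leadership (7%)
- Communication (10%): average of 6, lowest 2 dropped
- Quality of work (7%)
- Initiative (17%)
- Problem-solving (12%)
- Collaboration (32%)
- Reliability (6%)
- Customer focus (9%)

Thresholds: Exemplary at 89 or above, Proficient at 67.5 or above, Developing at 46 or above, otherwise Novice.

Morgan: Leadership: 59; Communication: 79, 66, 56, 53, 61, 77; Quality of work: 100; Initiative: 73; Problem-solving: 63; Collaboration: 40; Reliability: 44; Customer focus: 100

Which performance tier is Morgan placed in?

Developing

Communication: drop 53, 56 → average of remaining 4 = 283/4 = 70.75
Weighted total:
  Leadership 59 × 0.07 = 4.13
  Communication 70.75 × 0.1 = 7.075
  Quality of work 100 × 0.07 = 7
  Initiative 73 × 0.17 = 12.41
  Problem-solving 63 × 0.12 = 7.56
  Collaboration 40 × 0.32 = 12.8
  Reliability 44 × 0.06 = 2.64
  Customer focus 100 × 0.09 = 9
Sum = 62.615
62.615 is ≥ 46 and < 67.5 → Developing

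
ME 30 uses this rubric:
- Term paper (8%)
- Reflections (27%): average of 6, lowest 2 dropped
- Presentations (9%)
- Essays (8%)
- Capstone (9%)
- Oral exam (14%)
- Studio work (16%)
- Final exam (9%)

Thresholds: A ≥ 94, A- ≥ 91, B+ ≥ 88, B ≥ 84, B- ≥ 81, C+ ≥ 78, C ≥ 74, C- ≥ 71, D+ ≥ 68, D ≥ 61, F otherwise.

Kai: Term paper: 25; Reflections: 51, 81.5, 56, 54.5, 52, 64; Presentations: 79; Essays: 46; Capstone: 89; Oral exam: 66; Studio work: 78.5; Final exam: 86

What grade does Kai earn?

D

Reflections: drop 51, 52 → average of remaining 4 = 256/4 = 64
Weighted total:
  Term paper 25 × 0.08 = 2
  Reflections 64 × 0.27 = 17.28
  Presentations 79 × 0.09 = 7.11
  Essays 46 × 0.08 = 3.68
  Capstone 89 × 0.09 = 8.01
  Oral exam 66 × 0.14 = 9.24
  Studio work 78.5 × 0.16 = 12.56
  Final exam 86 × 0.09 = 7.74
Sum = 67.62
67.62 is ≥ 61 and < 68 → D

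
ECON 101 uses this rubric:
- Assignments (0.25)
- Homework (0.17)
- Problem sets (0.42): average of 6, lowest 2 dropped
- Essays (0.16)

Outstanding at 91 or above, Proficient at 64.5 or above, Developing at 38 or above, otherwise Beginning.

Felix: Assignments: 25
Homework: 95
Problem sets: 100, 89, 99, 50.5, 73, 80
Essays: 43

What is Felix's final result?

Problem sets: drop 50.5, 73 → average of remaining 4 = 368/4 = 92
Weighted total:
  Assignments 25 × 0.25 = 6.25
  Homework 95 × 0.17 = 16.15
  Problem sets 92 × 0.42 = 38.64
  Essays 43 × 0.16 = 6.88
Sum = 67.92
67.92 is ≥ 64.5 and < 91 → Proficient

Proficient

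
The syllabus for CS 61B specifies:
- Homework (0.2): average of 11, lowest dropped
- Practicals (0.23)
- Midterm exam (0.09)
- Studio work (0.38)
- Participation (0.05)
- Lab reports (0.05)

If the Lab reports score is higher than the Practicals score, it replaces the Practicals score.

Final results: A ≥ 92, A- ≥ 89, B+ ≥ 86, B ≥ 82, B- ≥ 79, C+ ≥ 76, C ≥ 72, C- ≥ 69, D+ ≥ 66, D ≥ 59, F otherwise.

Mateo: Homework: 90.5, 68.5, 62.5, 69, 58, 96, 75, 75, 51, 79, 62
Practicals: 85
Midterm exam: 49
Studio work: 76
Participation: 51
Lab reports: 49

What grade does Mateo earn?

C

Homework: drop 51 → average of remaining 10 = 735.5/10 = 73.55
Lab reports (49) ≤ Practicals (85), so Practicals stays at 85.
Weighted total:
  Homework 73.55 × 0.2 = 14.71
  Practicals 85 × 0.23 = 19.55
  Midterm exam 49 × 0.09 = 4.41
  Studio work 76 × 0.38 = 28.88
  Participation 51 × 0.05 = 2.55
  Lab reports 49 × 0.05 = 2.45
Sum = 72.55
72.55 is ≥ 72 and < 76 → C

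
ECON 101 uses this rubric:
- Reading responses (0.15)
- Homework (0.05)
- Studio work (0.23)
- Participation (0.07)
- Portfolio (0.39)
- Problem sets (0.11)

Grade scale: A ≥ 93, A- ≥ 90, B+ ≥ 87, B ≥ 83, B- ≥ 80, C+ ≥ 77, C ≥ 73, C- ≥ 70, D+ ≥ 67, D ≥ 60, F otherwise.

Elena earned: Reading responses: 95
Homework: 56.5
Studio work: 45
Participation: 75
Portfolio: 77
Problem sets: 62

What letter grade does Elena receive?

Weighted total:
  Reading responses 95 × 0.15 = 14.25
  Homework 56.5 × 0.05 = 2.825
  Studio work 45 × 0.23 = 10.35
  Participation 75 × 0.07 = 5.25
  Portfolio 77 × 0.39 = 30.03
  Problem sets 62 × 0.11 = 6.82
Sum = 69.525
69.525 is ≥ 67 and < 70 → D+

D+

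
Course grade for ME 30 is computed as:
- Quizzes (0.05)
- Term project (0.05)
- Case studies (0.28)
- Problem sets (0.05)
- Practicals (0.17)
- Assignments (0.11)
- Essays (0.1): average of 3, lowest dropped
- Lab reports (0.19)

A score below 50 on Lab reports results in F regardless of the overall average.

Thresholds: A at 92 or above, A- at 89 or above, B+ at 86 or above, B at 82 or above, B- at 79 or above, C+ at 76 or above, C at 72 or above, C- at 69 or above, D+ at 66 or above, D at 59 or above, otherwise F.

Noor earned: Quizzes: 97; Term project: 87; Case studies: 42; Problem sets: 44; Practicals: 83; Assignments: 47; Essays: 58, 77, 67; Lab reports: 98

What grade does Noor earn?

D+

Essays: drop 58 → average of remaining 2 = 144/2 = 72
Lab reports score 98 ≥ 50: minimum met.
Weighted total:
  Quizzes 97 × 0.05 = 4.85
  Term project 87 × 0.05 = 4.35
  Case studies 42 × 0.28 = 11.76
  Problem sets 44 × 0.05 = 2.2
  Practicals 83 × 0.17 = 14.11
  Assignments 47 × 0.11 = 5.17
  Essays 72 × 0.1 = 7.2
  Lab reports 98 × 0.19 = 18.62
Sum = 68.26
68.26 is ≥ 66 and < 69 → D+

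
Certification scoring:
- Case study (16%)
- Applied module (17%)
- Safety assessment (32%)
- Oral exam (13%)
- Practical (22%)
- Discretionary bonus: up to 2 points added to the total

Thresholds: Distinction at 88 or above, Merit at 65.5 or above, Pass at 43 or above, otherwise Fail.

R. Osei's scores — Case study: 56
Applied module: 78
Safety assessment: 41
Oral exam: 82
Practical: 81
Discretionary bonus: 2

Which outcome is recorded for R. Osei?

Weighted total:
  Case study 56 × 0.16 = 8.96
  Applied module 78 × 0.17 = 13.26
  Safety assessment 41 × 0.32 = 13.12
  Oral exam 82 × 0.13 = 10.66
  Practical 81 × 0.22 = 17.82
Sum = 63.82
Discretionary bonus: 63.82 + 2 = 65.82
65.82 is ≥ 65.5 and < 88 → Merit

Merit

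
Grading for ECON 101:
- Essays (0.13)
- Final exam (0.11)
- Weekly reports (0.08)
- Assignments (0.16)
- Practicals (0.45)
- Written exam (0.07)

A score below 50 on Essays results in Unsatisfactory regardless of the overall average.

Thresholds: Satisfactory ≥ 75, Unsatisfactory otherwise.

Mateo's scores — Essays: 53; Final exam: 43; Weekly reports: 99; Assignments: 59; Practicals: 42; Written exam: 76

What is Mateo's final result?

Essays score 53 ≥ 50: minimum met.
Weighted total:
  Essays 53 × 0.13 = 6.89
  Final exam 43 × 0.11 = 4.73
  Weekly reports 99 × 0.08 = 7.92
  Assignments 59 × 0.16 = 9.44
  Practicals 42 × 0.45 = 18.9
  Written exam 76 × 0.07 = 5.32
Sum = 53.2
53.2 < 75 → Unsatisfactory

Unsatisfactory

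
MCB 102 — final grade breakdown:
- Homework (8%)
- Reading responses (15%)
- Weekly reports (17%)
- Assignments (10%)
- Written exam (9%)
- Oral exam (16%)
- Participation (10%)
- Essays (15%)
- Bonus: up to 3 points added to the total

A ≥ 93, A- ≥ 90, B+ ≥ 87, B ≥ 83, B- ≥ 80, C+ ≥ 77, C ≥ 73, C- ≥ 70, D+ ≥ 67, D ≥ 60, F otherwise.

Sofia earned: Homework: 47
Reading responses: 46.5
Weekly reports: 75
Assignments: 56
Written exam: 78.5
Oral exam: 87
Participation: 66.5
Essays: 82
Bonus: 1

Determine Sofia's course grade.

C-

Weighted total:
  Homework 47 × 0.08 = 3.76
  Reading responses 46.5 × 0.15 = 6.975
  Weekly reports 75 × 0.17 = 12.75
  Assignments 56 × 0.1 = 5.6
  Written exam 78.5 × 0.09 = 7.065
  Oral exam 87 × 0.16 = 13.92
  Participation 66.5 × 0.1 = 6.65
  Essays 82 × 0.15 = 12.3
Sum = 69.02
Bonus: 69.02 + 1 = 70.02
70.02 is ≥ 70 and < 73 → C-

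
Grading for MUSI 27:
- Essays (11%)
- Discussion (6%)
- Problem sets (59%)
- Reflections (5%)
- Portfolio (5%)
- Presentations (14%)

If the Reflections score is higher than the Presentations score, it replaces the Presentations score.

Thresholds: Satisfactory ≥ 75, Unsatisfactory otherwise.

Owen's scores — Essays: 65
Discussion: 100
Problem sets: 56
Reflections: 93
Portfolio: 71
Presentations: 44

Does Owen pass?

Reflections (93) > Presentations (44), so Presentations counts as 93.
Weighted total:
  Essays 65 × 0.11 = 7.15
  Discussion 100 × 0.06 = 6
  Problem sets 56 × 0.59 = 33.04
  Reflections 93 × 0.05 = 4.65
  Portfolio 71 × 0.05 = 3.55
  Presentations 93 × 0.14 = 13.02
Sum = 67.41
67.41 < 75 → Unsatisfactory

Unsatisfactory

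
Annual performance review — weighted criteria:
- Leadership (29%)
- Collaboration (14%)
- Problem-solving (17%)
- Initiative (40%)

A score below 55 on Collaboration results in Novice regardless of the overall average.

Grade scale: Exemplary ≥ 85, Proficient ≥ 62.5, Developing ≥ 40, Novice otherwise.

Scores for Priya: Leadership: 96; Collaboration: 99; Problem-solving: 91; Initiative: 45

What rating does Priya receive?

Collaboration score 99 ≥ 55: minimum met.
Weighted total:
  Leadership 96 × 0.29 = 27.84
  Collaboration 99 × 0.14 = 13.86
  Problem-solving 91 × 0.17 = 15.47
  Initiative 45 × 0.4 = 18
Sum = 75.17
75.17 is ≥ 62.5 and < 85 → Proficient

Proficient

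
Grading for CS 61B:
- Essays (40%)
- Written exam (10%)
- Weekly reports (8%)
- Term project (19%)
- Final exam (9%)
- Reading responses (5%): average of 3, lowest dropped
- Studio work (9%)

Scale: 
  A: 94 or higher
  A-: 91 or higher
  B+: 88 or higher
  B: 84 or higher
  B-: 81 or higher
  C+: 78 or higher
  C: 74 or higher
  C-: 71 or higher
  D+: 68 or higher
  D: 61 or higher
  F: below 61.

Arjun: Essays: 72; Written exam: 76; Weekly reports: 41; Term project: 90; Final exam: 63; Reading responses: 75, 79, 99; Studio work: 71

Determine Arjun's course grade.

C-

Reading responses: drop 75 → average of remaining 2 = 178/2 = 89
Weighted total:
  Essays 72 × 0.4 = 28.8
  Written exam 76 × 0.1 = 7.6
  Weekly reports 41 × 0.08 = 3.28
  Term project 90 × 0.19 = 17.1
  Final exam 63 × 0.09 = 5.67
  Reading responses 89 × 0.05 = 4.45
  Studio work 71 × 0.09 = 6.39
Sum = 73.29
73.29 is ≥ 71 and < 74 → C-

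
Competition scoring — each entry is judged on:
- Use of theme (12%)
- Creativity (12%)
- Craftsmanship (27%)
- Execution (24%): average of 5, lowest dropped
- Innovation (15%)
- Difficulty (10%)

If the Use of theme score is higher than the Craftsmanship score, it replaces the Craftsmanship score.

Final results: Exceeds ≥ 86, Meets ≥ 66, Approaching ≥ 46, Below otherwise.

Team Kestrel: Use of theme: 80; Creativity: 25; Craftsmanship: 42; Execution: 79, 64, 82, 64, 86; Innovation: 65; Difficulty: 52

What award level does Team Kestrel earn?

Meets

Execution: drop 64 → average of remaining 4 = 311/4 = 77.75
Use of theme (80) > Craftsmanship (42), so Craftsmanship counts as 80.
Weighted total:
  Use of theme 80 × 0.12 = 9.6
  Creativity 25 × 0.12 = 3
  Craftsmanship 80 × 0.27 = 21.6
  Execution 77.75 × 0.24 = 18.66
  Innovation 65 × 0.15 = 9.75
  Difficulty 52 × 0.1 = 5.2
Sum = 67.81
67.81 is ≥ 66 and < 86 → Meets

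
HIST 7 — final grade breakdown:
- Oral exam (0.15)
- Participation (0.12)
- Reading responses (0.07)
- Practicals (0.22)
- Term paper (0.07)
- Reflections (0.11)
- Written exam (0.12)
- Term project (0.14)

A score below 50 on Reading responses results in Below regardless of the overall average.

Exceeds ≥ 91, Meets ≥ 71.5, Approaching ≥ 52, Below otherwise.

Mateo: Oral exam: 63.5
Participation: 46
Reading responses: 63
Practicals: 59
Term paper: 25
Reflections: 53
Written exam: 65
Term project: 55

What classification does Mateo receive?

Approaching

Reading responses score 63 ≥ 50: minimum met.
Weighted total:
  Oral exam 63.5 × 0.15 = 9.525
  Participation 46 × 0.12 = 5.52
  Reading responses 63 × 0.07 = 4.41
  Practicals 59 × 0.22 = 12.98
  Term paper 25 × 0.07 = 1.75
  Reflections 53 × 0.11 = 5.83
  Written exam 65 × 0.12 = 7.8
  Term project 55 × 0.14 = 7.7
Sum = 55.515
55.515 is ≥ 52 and < 71.5 → Approaching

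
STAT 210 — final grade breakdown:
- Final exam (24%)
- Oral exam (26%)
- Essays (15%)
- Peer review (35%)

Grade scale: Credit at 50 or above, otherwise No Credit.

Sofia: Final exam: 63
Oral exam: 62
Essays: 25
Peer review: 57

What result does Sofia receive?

Credit

Weighted total:
  Final exam 63 × 0.24 = 15.12
  Oral exam 62 × 0.26 = 16.12
  Essays 25 × 0.15 = 3.75
  Peer review 57 × 0.35 = 19.95
Sum = 54.94
54.94 ≥ 50 → Credit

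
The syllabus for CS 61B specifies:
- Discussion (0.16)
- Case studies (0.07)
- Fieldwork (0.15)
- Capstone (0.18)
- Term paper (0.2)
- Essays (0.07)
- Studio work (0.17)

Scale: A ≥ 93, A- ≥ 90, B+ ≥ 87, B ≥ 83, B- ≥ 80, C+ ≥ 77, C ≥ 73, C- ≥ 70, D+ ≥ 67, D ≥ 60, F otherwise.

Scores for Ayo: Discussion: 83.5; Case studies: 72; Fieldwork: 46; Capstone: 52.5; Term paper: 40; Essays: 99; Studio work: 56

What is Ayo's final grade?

F

Weighted total:
  Discussion 83.5 × 0.16 = 13.36
  Case studies 72 × 0.07 = 5.04
  Fieldwork 46 × 0.15 = 6.9
  Capstone 52.5 × 0.18 = 9.45
  Term paper 40 × 0.2 = 8
  Essays 99 × 0.07 = 6.93
  Studio work 56 × 0.17 = 9.52
Sum = 59.2
59.2 < 60 → F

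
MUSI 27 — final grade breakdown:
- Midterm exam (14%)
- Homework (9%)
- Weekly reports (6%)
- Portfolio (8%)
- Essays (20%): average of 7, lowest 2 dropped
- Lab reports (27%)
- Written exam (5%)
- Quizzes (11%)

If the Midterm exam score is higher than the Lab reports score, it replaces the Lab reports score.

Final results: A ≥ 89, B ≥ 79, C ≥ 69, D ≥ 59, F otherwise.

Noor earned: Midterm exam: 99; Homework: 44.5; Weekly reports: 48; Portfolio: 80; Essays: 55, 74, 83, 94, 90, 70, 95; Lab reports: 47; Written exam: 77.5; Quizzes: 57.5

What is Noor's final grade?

B

Essays: drop 55, 70 → average of remaining 5 = 436/5 = 87.2
Midterm exam (99) > Lab reports (47), so Lab reports counts as 99.
Weighted total:
  Midterm exam 99 × 0.14 = 13.86
  Homework 44.5 × 0.09 = 4.005
  Weekly reports 48 × 0.06 = 2.88
  Portfolio 80 × 0.08 = 6.4
  Essays 87.2 × 0.2 = 17.44
  Lab reports 99 × 0.27 = 26.73
  Written exam 77.5 × 0.05 = 3.875
  Quizzes 57.5 × 0.11 = 6.325
Sum = 81.515
81.515 is ≥ 79 and < 89 → B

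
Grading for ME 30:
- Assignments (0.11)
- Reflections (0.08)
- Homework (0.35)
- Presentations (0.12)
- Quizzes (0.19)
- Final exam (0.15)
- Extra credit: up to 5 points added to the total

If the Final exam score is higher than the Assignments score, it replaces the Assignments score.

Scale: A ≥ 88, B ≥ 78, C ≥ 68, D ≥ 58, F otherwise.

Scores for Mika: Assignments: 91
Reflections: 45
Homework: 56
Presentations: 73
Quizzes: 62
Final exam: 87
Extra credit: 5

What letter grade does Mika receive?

C

Final exam (87) ≤ Assignments (91), so Assignments stays at 91.
Weighted total:
  Assignments 91 × 0.11 = 10.01
  Reflections 45 × 0.08 = 3.6
  Homework 56 × 0.35 = 19.6
  Presentations 73 × 0.12 = 8.76
  Quizzes 62 × 0.19 = 11.78
  Final exam 87 × 0.15 = 13.05
Sum = 66.8
Extra credit: 66.8 + 5 = 71.8
71.8 is ≥ 68 and < 78 → C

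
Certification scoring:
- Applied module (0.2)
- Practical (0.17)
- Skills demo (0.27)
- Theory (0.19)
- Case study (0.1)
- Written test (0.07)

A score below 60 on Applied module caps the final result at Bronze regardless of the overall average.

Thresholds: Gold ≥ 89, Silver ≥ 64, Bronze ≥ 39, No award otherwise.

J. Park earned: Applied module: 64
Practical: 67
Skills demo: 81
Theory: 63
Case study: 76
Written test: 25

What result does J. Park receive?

Applied module score 64 ≥ 60: minimum met.
Weighted total:
  Applied module 64 × 0.2 = 12.8
  Practical 67 × 0.17 = 11.39
  Skills demo 81 × 0.27 = 21.87
  Theory 63 × 0.19 = 11.97
  Case study 76 × 0.1 = 7.6
  Written test 25 × 0.07 = 1.75
Sum = 67.38
67.38 is ≥ 64 and < 89 → Silver

Silver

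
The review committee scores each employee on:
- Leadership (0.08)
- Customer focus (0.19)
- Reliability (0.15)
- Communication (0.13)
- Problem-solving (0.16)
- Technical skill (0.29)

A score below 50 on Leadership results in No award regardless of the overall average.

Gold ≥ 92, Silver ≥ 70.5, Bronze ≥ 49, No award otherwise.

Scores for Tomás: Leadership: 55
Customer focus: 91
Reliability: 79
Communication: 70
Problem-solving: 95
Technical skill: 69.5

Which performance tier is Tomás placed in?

Silver

Leadership score 55 ≥ 50: minimum met.
Weighted total:
  Leadership 55 × 0.08 = 4.4
  Customer focus 91 × 0.19 = 17.29
  Reliability 79 × 0.15 = 11.85
  Communication 70 × 0.13 = 9.1
  Problem-solving 95 × 0.16 = 15.2
  Technical skill 69.5 × 0.29 = 20.155
Sum = 77.995
77.995 is ≥ 70.5 and < 92 → Silver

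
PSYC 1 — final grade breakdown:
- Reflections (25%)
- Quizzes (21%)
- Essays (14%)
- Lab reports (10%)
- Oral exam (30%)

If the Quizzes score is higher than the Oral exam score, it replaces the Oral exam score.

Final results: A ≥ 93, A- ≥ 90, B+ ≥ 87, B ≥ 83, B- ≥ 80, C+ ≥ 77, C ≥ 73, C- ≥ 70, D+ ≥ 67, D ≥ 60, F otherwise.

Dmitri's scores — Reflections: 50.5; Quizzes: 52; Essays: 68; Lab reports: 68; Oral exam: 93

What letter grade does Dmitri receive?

D+

Quizzes (52) ≤ Oral exam (93), so Oral exam stays at 93.
Weighted total:
  Reflections 50.5 × 0.25 = 12.625
  Quizzes 52 × 0.21 = 10.92
  Essays 68 × 0.14 = 9.52
  Lab reports 68 × 0.1 = 6.8
  Oral exam 93 × 0.3 = 27.9
Sum = 67.765
67.765 is ≥ 67 and < 70 → D+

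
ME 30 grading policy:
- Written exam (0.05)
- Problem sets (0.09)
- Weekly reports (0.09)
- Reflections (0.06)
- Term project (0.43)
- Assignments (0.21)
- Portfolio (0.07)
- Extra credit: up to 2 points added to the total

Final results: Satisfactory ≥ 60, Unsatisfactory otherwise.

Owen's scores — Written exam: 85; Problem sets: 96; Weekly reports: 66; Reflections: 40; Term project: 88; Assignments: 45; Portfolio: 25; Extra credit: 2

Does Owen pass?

Satisfactory

Weighted total:
  Written exam 85 × 0.05 = 4.25
  Problem sets 96 × 0.09 = 8.64
  Weekly reports 66 × 0.09 = 5.94
  Reflections 40 × 0.06 = 2.4
  Term project 88 × 0.43 = 37.84
  Assignments 45 × 0.21 = 9.45
  Portfolio 25 × 0.07 = 1.75
Sum = 70.27
Extra credit: 70.27 + 2 = 72.27
72.27 ≥ 60 → Satisfactory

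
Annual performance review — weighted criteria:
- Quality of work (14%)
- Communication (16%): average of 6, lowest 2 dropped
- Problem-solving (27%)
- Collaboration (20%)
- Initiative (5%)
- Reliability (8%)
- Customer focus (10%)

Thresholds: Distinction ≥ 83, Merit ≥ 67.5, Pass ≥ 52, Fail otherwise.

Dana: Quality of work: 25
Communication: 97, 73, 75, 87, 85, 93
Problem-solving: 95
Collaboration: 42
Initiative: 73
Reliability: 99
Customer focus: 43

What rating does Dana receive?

Merit

Communication: drop 73, 75 → average of remaining 4 = 362/4 = 90.5
Weighted total:
  Quality of work 25 × 0.14 = 3.5
  Communication 90.5 × 0.16 = 14.48
  Problem-solving 95 × 0.27 = 25.65
  Collaboration 42 × 0.2 = 8.4
  Initiative 73 × 0.05 = 3.65
  Reliability 99 × 0.08 = 7.92
  Customer focus 43 × 0.1 = 4.3
Sum = 67.9
67.9 is ≥ 67.5 and < 83 → Merit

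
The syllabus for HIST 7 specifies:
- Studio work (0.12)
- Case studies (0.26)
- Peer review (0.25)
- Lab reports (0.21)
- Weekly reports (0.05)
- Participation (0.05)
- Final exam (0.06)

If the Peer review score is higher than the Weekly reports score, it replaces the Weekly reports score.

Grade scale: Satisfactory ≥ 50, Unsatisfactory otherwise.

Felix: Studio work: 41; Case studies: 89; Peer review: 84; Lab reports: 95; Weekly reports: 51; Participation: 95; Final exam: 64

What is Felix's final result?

Peer review (84) > Weekly reports (51), so Weekly reports counts as 84.
Weighted total:
  Studio work 41 × 0.12 = 4.92
  Case studies 89 × 0.26 = 23.14
  Peer review 84 × 0.25 = 21
  Lab reports 95 × 0.21 = 19.95
  Weekly reports 84 × 0.05 = 4.2
  Participation 95 × 0.05 = 4.75
  Final exam 64 × 0.06 = 3.84
Sum = 81.8
81.8 ≥ 50 → Satisfactory

Satisfactory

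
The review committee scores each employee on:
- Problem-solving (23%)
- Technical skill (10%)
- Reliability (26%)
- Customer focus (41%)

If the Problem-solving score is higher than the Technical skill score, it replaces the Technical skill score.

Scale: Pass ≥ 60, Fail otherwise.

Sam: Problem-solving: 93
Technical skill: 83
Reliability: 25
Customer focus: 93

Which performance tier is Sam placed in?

Pass

Problem-solving (93) > Technical skill (83), so Technical skill counts as 93.
Weighted total:
  Problem-solving 93 × 0.23 = 21.39
  Technical skill 93 × 0.1 = 9.3
  Reliability 25 × 0.26 = 6.5
  Customer focus 93 × 0.41 = 38.13
Sum = 75.32
75.32 ≥ 60 → Pass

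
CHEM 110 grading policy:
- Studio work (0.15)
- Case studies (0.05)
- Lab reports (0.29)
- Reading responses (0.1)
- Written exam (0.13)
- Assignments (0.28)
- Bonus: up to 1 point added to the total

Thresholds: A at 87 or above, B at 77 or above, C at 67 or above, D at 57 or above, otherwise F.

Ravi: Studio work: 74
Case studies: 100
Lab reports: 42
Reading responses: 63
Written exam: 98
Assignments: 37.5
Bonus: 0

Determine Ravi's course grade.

Weighted total:
  Studio work 74 × 0.15 = 11.1
  Case studies 100 × 0.05 = 5
  Lab reports 42 × 0.29 = 12.18
  Reading responses 63 × 0.1 = 6.3
  Written exam 98 × 0.13 = 12.74
  Assignments 37.5 × 0.28 = 10.5
Sum = 57.82
Bonus: 57.82 + 0 = 57.82
57.82 is ≥ 57 and < 67 → D

D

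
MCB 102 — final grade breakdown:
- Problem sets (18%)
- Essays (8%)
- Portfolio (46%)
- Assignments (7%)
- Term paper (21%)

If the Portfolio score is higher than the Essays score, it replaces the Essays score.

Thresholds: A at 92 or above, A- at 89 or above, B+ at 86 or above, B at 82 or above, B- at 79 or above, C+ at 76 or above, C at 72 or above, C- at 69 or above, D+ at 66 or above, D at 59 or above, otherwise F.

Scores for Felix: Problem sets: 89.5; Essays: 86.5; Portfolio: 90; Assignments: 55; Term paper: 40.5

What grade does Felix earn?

Portfolio (90) > Essays (86.5), so Essays counts as 90.
Weighted total:
  Problem sets 89.5 × 0.18 = 16.11
  Essays 90 × 0.08 = 7.2
  Portfolio 90 × 0.46 = 41.4
  Assignments 55 × 0.07 = 3.85
  Term paper 40.5 × 0.21 = 8.505
Sum = 77.065
77.065 is ≥ 76 and < 79 → C+

C+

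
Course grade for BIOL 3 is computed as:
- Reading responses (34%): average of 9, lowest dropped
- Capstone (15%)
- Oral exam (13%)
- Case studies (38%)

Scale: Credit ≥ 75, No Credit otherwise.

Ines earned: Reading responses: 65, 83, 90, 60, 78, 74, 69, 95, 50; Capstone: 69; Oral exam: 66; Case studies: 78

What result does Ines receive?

Reading responses: drop 50 → average of remaining 8 = 614/8 = 76.75
Weighted total:
  Reading responses 76.75 × 0.34 = 26.095
  Capstone 69 × 0.15 = 10.35
  Oral exam 66 × 0.13 = 8.58
  Case studies 78 × 0.38 = 29.64
Sum = 74.665
74.665 < 75 → No Credit

No Credit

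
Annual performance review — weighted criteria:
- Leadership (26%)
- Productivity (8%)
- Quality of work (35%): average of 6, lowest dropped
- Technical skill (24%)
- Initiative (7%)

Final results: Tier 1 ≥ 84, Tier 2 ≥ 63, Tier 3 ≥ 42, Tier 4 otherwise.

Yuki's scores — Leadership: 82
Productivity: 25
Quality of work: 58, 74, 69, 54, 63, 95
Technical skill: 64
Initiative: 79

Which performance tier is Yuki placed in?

Tier 2

Quality of work: drop 54 → average of remaining 5 = 359/5 = 71.8
Weighted total:
  Leadership 82 × 0.26 = 21.32
  Productivity 25 × 0.08 = 2
  Quality of work 71.8 × 0.35 = 25.13
  Technical skill 64 × 0.24 = 15.36
  Initiative 79 × 0.07 = 5.53
Sum = 69.34
69.34 is ≥ 63 and < 84 → Tier 2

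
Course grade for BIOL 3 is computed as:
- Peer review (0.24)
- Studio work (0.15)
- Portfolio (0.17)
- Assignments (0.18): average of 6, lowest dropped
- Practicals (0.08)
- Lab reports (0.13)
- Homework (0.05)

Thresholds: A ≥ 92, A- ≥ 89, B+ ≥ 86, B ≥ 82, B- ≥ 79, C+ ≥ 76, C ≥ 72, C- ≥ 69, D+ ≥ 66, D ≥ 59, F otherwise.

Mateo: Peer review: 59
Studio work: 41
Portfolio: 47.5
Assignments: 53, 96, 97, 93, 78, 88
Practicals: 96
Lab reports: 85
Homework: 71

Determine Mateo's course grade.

Assignments: drop 53 → average of remaining 5 = 452/5 = 90.4
Weighted total:
  Peer review 59 × 0.24 = 14.16
  Studio work 41 × 0.15 = 6.15
  Portfolio 47.5 × 0.17 = 8.075
  Assignments 90.4 × 0.18 = 16.272
  Practicals 96 × 0.08 = 7.68
  Lab reports 85 × 0.13 = 11.05
  Homework 71 × 0.05 = 3.55
Sum = 66.937
66.937 is ≥ 66 and < 69 → D+

D+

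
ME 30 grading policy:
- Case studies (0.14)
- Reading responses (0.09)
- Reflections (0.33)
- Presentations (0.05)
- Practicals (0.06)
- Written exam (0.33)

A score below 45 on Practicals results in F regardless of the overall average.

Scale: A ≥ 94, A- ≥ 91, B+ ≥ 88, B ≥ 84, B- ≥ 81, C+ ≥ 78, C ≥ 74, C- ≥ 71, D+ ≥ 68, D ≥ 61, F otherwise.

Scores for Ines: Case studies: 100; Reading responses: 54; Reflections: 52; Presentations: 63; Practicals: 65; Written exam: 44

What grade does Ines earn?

F

Practicals score 65 ≥ 45: minimum met.
Weighted total:
  Case studies 100 × 0.14 = 14
  Reading responses 54 × 0.09 = 4.86
  Reflections 52 × 0.33 = 17.16
  Presentations 63 × 0.05 = 3.15
  Practicals 65 × 0.06 = 3.9
  Written exam 44 × 0.33 = 14.52
Sum = 57.59
57.59 < 61 → F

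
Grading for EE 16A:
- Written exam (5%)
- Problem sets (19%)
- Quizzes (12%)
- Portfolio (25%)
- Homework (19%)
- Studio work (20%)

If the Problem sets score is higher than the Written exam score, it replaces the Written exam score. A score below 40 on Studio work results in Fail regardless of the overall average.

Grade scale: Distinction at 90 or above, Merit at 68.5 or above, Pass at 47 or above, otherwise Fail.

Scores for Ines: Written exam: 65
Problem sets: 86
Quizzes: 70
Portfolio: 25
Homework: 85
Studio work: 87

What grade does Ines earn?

Problem sets (86) > Written exam (65), so Written exam counts as 86.
Studio work score 87 ≥ 40: minimum met.
Weighted total:
  Written exam 86 × 0.05 = 4.3
  Problem sets 86 × 0.19 = 16.34
  Quizzes 70 × 0.12 = 8.4
  Portfolio 25 × 0.25 = 6.25
  Homework 85 × 0.19 = 16.15
  Studio work 87 × 0.2 = 17.4
Sum = 68.84
68.84 is ≥ 68.5 and < 90 → Merit

Merit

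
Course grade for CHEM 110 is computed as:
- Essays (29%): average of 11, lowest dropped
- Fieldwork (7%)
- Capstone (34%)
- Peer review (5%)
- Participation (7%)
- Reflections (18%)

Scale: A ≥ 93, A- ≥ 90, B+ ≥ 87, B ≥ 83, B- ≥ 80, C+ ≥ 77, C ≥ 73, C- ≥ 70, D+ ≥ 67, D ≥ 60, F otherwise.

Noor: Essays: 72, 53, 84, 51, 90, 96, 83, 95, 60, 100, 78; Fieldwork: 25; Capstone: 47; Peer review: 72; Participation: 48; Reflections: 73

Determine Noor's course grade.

D

Essays: drop 51 → average of remaining 10 = 811/10 = 81.1
Weighted total:
  Essays 81.1 × 0.29 = 23.519
  Fieldwork 25 × 0.07 = 1.75
  Capstone 47 × 0.34 = 15.98
  Peer review 72 × 0.05 = 3.6
  Participation 48 × 0.07 = 3.36
  Reflections 73 × 0.18 = 13.14
Sum = 61.349
61.349 is ≥ 60 and < 67 → D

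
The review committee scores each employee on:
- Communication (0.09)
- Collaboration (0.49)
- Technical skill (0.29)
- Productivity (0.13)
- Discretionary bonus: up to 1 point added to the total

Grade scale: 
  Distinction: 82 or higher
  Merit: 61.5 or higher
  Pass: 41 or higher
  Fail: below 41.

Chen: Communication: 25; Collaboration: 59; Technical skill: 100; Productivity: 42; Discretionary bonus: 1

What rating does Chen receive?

Weighted total:
  Communication 25 × 0.09 = 2.25
  Collaboration 59 × 0.49 = 28.91
  Technical skill 100 × 0.29 = 29
  Productivity 42 × 0.13 = 5.46
Sum = 65.62
Discretionary bonus: 65.62 + 1 = 66.62
66.62 is ≥ 61.5 and < 82 → Merit

Merit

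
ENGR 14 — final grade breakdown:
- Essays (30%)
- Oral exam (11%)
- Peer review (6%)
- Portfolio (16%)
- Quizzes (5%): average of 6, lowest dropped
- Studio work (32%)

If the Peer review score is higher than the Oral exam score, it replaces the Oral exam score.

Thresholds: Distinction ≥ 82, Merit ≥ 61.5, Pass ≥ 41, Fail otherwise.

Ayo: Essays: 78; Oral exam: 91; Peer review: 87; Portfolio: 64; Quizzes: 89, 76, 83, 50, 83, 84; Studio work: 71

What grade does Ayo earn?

Quizzes: drop 50 → average of remaining 5 = 415/5 = 83
Peer review (87) ≤ Oral exam (91), so Oral exam stays at 91.
Weighted total:
  Essays 78 × 0.3 = 23.4
  Oral exam 91 × 0.11 = 10.01
  Peer review 87 × 0.06 = 5.22
  Portfolio 64 × 0.16 = 10.24
  Quizzes 83 × 0.05 = 4.15
  Studio work 71 × 0.32 = 22.72
Sum = 75.74
75.74 is ≥ 61.5 and < 82 → Merit

Merit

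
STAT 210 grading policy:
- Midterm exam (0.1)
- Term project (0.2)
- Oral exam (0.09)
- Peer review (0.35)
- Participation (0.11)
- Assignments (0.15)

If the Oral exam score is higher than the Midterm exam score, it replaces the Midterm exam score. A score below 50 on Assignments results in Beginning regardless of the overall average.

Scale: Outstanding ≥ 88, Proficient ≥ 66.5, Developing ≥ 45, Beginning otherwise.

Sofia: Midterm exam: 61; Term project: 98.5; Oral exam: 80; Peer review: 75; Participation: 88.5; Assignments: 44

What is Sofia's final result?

Beginning

Oral exam (80) > Midterm exam (61), so Midterm exam counts as 80.
Assignments score 44 < 50: minimum not met.
Weighted total:
  Midterm exam 80 × 0.1 = 8
  Term project 98.5 × 0.2 = 19.7
  Oral exam 80 × 0.09 = 7.2
  Peer review 75 × 0.35 = 26.25
  Participation 88.5 × 0.11 = 9.735
  Assignments 44 × 0.15 = 6.6
Sum = 77.485
Because the Assignments minimum was not met, the result is Beginning.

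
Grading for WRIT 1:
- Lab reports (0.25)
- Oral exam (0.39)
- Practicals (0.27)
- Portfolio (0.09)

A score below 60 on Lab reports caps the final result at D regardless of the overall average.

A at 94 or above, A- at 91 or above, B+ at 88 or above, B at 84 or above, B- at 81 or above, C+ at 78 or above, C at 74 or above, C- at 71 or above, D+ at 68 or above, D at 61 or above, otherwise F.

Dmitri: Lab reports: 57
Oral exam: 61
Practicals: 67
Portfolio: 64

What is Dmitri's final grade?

Lab reports score 57 < 60: minimum not met.
Weighted total:
  Lab reports 57 × 0.25 = 14.25
  Oral exam 61 × 0.39 = 23.79
  Practicals 67 × 0.27 = 18.09
  Portfolio 64 × 0.09 = 5.76
Sum = 61.89
61.89 would be D; cap at D applies → D.

D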